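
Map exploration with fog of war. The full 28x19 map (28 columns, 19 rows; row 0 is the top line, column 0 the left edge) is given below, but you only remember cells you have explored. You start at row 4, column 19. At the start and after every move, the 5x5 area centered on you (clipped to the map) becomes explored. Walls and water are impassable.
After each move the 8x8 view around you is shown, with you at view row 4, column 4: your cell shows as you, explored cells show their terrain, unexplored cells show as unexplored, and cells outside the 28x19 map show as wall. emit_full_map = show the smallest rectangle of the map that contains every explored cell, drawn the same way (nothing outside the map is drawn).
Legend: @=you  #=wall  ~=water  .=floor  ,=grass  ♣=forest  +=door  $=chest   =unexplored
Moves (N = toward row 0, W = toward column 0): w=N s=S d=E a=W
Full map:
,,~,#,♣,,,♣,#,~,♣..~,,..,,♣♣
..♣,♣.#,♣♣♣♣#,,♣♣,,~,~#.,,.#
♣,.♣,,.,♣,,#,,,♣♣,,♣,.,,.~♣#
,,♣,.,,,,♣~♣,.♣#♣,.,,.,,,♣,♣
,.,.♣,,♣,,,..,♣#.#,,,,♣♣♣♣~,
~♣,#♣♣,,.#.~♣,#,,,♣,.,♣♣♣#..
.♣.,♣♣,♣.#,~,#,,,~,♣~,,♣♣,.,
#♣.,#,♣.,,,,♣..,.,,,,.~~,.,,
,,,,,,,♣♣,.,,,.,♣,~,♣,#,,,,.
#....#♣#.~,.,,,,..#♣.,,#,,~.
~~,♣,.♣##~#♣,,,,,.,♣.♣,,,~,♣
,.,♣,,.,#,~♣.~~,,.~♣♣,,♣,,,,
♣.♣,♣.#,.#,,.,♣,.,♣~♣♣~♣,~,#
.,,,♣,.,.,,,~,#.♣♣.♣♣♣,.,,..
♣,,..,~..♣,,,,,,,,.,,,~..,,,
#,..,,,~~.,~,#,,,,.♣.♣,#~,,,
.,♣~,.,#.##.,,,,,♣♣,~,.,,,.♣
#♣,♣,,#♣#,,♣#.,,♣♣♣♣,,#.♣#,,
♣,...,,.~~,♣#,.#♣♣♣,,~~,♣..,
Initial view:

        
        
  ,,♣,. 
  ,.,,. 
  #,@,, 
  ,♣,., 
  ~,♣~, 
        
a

        
        
  ♣,,♣,.
  ♣,.,,.
  .#@,,,
  ,,♣,.,
  ,~,♣~,
        

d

        
        
 ♣,,♣,. 
 ♣,.,,. 
 .#,@,, 
 ,,♣,., 
 ,~,♣~, 
        

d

        
        
♣,,♣,., 
♣,.,,., 
.#,,@,♣ 
,,♣,.,♣ 
,~,♣~,, 
        

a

        
        
 ♣,,♣,.,
 ♣,.,,.,
 .#,@,,♣
 ,,♣,.,♣
 ,~,♣~,,
        

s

        
 ♣,,♣,.,
 ♣,.,,.,
 .#,,,,♣
 ,,♣@.,♣
 ,~,♣~,,
  ,,,,. 
        

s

 ♣,,♣,.,
 ♣,.,,.,
 .#,,,,♣
 ,,♣,.,♣
 ,~,@~,,
  ,,,,. 
  ,~,♣, 
        

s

 ♣,.,,.,
 .#,,,,♣
 ,,♣,.,♣
 ,~,♣~,,
  ,,@,. 
  ,~,♣, 
  .#♣., 
        

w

 ♣,,♣,.,
 ♣,.,,.,
 .#,,,,♣
 ,,♣,.,♣
 ,~,@~,,
  ,,,,. 
  ,~,♣, 
  .#♣., 

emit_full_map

♣,,♣,.,
♣,.,,.,
.#,,,,♣
,,♣,.,♣
,~,@~,,
 ,,,,. 
 ,~,♣, 
 .#♣., 

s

 ♣,.,,.,
 .#,,,,♣
 ,,♣,.,♣
 ,~,♣~,,
  ,,@,. 
  ,~,♣, 
  .#♣., 
        

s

 .#,,,,♣
 ,,♣,.,♣
 ,~,♣~,,
  ,,,,. 
  ,~@♣, 
  .#♣., 
  .,♣.♣ 
        

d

.#,,,,♣ 
,,♣,.,♣ 
,~,♣~,, 
 ,,,,.~ 
 ,~,@,# 
 .#♣.,, 
 .,♣.♣, 
        

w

♣,.,,., 
.#,,,,♣ 
,,♣,.,♣ 
,~,♣~,, 
 ,,,@.~ 
 ,~,♣,# 
 .#♣.,, 
 .,♣.♣, 

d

,.,,.,  
#,,,,♣  
,♣,.,♣♣ 
~,♣~,,♣ 
,,,,@~~ 
,~,♣,#, 
.#♣.,,# 
.,♣.♣,  

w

,,♣,.,  
,.,,.,  
#,,,,♣♣ 
,♣,.,♣♣ 
~,♣~@,♣ 
,,,,.~~ 
,~,♣,#, 
.#♣.,,# 

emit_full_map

♣,,♣,., 
♣,.,,., 
.#,,,,♣♣
,,♣,.,♣♣
,~,♣~@,♣
 ,,,,.~~
 ,~,♣,#,
 .#♣.,,#
 .,♣.♣, 

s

,.,,.,  
#,,,,♣♣ 
,♣,.,♣♣ 
~,♣~,,♣ 
,,,,@~~ 
,~,♣,#, 
.#♣.,,# 
.,♣.♣,  

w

,,♣,.,  
,.,,.,  
#,,,,♣♣ 
,♣,.,♣♣ 
~,♣~@,♣ 
,,,,.~~ 
,~,♣,#, 
.#♣.,,# 

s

,.,,.,  
#,,,,♣♣ 
,♣,.,♣♣ 
~,♣~,,♣ 
,,,,@~~ 
,~,♣,#, 
.#♣.,,# 
.,♣.♣,  

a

♣,.,,., 
.#,,,,♣♣
,,♣,.,♣♣
,~,♣~,,♣
 ,,,@.~~
 ,~,♣,#,
 .#♣.,,#
 .,♣.♣, 

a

 ♣,.,,.,
 .#,,,,♣
 ,,♣,.,♣
 ,~,♣~,,
  ,,@,.~
  ,~,♣,#
  .#♣.,,
  .,♣.♣,

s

 .#,,,,♣
 ,,♣,.,♣
 ,~,♣~,,
  ,,,,.~
  ,~@♣,#
  .#♣.,,
  .,♣.♣,
        

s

 ,,♣,.,♣
 ,~,♣~,,
  ,,,,.~
  ,~,♣,#
  .#@.,,
  .,♣.♣,
  .~♣♣, 
        

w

 .#,,,,♣
 ,,♣,.,♣
 ,~,♣~,,
  ,,,,.~
  ,~@♣,#
  .#♣.,,
  .,♣.♣,
  .~♣♣, 

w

 ♣,.,,.,
 .#,,,,♣
 ,,♣,.,♣
 ,~,♣~,,
  ,,@,.~
  ,~,♣,#
  .#♣.,,
  .,♣.♣,

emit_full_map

♣,,♣,., 
♣,.,,., 
.#,,,,♣♣
,,♣,.,♣♣
,~,♣~,,♣
 ,,@,.~~
 ,~,♣,#,
 .#♣.,,#
 .,♣.♣, 
 .~♣♣,  

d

♣,.,,., 
.#,,,,♣♣
,,♣,.,♣♣
,~,♣~,,♣
 ,,,@.~~
 ,~,♣,#,
 .#♣.,,#
 .,♣.♣, 


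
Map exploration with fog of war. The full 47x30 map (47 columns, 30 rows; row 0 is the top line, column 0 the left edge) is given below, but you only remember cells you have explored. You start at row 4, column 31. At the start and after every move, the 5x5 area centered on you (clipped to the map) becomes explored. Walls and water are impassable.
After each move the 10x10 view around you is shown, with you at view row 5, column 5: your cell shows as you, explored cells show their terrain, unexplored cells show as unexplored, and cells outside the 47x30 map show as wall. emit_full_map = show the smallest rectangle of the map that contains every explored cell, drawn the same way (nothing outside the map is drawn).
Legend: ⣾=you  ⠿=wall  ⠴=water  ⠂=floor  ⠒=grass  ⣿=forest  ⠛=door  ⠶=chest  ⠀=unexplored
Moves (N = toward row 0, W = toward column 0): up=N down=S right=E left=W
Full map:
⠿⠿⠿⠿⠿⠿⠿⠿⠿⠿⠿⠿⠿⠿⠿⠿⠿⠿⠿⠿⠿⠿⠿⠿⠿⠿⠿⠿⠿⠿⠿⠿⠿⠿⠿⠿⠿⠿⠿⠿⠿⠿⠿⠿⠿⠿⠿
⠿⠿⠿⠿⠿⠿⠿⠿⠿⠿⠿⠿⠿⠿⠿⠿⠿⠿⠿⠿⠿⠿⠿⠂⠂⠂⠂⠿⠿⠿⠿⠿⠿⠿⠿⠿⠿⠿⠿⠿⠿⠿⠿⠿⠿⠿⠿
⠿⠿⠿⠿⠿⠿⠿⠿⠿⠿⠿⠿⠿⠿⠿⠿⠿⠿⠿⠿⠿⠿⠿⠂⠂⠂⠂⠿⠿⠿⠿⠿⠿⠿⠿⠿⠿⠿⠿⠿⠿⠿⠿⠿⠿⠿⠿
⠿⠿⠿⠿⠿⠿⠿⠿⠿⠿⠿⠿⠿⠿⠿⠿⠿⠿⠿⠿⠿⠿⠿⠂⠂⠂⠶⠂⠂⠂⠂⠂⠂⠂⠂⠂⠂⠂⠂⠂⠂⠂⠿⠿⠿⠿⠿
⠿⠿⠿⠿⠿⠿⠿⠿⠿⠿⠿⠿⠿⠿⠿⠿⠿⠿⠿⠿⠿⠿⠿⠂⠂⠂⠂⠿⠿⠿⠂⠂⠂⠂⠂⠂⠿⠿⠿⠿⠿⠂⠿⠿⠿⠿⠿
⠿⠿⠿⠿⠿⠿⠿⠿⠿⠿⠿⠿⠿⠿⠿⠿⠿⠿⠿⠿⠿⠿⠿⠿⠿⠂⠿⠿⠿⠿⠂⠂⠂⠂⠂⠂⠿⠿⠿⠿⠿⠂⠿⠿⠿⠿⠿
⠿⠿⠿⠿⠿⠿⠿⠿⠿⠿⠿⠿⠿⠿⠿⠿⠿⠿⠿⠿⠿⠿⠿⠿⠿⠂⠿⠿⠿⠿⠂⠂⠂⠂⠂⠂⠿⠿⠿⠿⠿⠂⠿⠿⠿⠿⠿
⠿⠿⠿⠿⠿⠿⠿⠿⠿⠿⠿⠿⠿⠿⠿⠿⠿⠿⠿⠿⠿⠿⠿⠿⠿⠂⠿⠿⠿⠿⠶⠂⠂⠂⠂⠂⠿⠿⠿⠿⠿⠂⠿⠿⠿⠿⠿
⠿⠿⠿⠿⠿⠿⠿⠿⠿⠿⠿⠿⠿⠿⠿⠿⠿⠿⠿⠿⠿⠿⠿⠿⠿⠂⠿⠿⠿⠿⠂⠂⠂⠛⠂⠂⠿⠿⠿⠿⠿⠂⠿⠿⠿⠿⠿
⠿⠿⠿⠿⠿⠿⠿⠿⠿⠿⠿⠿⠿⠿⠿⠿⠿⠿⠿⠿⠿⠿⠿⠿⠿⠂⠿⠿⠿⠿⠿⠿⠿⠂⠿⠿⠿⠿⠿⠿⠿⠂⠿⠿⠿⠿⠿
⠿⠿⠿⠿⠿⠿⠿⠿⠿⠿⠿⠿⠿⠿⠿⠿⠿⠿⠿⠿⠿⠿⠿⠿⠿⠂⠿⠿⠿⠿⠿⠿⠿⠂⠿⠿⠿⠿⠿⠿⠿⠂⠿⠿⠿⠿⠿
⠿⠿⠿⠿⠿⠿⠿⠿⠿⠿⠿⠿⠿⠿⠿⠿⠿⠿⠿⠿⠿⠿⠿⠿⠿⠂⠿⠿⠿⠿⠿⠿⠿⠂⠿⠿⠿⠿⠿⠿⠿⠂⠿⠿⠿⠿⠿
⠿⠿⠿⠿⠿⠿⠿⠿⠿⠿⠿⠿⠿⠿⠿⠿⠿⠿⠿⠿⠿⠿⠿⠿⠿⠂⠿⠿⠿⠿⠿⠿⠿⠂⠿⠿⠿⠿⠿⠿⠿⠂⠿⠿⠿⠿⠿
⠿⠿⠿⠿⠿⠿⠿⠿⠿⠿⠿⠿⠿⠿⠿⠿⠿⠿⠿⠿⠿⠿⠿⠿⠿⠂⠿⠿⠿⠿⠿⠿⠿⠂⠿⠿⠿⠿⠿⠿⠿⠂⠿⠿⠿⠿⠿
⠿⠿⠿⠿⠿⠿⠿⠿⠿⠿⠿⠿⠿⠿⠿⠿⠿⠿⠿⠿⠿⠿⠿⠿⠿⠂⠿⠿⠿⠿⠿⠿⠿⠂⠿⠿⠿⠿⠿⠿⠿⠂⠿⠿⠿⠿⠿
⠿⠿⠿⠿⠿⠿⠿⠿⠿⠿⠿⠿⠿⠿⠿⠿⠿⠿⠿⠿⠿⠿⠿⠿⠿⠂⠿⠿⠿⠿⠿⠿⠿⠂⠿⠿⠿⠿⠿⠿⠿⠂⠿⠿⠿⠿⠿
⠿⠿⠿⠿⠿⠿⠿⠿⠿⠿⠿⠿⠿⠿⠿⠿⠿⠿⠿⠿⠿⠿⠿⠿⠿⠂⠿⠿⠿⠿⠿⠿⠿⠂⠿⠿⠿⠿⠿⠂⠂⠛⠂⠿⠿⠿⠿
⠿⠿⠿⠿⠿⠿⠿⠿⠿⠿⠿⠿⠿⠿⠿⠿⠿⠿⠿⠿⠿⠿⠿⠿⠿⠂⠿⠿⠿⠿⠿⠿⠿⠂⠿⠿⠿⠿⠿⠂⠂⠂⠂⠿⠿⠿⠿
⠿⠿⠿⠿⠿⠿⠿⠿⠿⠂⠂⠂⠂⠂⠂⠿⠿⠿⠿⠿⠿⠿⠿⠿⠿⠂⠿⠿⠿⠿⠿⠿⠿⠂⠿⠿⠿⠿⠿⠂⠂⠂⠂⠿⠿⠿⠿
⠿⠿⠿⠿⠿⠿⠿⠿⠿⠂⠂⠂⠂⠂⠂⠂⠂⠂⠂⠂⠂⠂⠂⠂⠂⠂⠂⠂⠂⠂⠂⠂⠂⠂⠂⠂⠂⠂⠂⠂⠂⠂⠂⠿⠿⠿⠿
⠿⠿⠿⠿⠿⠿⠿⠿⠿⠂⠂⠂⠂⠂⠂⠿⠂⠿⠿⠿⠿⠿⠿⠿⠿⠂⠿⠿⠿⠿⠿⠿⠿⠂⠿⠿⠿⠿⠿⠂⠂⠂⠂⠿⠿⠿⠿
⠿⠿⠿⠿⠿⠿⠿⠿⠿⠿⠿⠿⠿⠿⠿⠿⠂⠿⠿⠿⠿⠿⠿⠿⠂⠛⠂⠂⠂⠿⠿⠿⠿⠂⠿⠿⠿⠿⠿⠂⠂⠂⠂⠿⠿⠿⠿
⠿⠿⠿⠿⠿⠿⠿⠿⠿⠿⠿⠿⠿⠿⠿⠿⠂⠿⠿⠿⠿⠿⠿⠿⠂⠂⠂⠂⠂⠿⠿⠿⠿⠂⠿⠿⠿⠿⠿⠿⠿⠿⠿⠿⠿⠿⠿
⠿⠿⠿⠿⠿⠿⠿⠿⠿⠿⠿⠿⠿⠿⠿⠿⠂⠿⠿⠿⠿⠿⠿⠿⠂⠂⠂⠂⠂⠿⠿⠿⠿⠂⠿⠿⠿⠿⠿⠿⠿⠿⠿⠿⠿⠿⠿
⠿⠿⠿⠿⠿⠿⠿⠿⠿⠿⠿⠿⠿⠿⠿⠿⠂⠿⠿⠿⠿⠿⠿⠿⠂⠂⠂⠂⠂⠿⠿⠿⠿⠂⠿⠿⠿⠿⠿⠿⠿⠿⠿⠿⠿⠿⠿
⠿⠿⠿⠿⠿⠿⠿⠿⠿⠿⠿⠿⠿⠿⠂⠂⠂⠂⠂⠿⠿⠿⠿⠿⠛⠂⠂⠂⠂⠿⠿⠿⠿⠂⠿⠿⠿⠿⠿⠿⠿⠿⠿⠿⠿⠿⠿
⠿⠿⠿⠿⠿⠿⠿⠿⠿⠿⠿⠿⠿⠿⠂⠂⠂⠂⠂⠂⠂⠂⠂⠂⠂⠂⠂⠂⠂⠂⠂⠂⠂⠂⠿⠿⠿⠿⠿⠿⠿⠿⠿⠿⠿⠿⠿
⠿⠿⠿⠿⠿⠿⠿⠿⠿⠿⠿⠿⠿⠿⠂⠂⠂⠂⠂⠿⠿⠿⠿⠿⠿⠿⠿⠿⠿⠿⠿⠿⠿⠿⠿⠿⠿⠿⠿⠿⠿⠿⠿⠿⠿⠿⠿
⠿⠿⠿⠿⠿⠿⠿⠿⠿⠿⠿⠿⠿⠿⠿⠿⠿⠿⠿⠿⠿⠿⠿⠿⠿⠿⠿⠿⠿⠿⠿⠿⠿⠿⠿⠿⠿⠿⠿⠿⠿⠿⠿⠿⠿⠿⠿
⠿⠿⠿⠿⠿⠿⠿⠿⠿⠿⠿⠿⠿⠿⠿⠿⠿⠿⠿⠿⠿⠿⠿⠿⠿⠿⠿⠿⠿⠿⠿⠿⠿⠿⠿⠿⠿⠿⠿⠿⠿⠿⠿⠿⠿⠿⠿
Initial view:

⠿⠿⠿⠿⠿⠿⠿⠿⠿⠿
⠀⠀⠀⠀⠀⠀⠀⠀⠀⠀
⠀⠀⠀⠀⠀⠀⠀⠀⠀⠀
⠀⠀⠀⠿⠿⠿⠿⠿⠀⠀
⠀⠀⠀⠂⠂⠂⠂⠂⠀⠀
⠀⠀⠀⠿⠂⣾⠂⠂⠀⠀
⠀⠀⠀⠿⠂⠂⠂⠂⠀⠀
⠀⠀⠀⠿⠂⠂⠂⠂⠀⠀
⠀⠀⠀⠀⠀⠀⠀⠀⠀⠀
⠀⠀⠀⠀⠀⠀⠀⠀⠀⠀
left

⠿⠿⠿⠿⠿⠿⠿⠿⠿⠿
⠀⠀⠀⠀⠀⠀⠀⠀⠀⠀
⠀⠀⠀⠀⠀⠀⠀⠀⠀⠀
⠀⠀⠀⠿⠿⠿⠿⠿⠿⠀
⠀⠀⠀⠂⠂⠂⠂⠂⠂⠀
⠀⠀⠀⠿⠿⣾⠂⠂⠂⠀
⠀⠀⠀⠿⠿⠂⠂⠂⠂⠀
⠀⠀⠀⠿⠿⠂⠂⠂⠂⠀
⠀⠀⠀⠀⠀⠀⠀⠀⠀⠀
⠀⠀⠀⠀⠀⠀⠀⠀⠀⠀

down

⠀⠀⠀⠀⠀⠀⠀⠀⠀⠀
⠀⠀⠀⠀⠀⠀⠀⠀⠀⠀
⠀⠀⠀⠿⠿⠿⠿⠿⠿⠀
⠀⠀⠀⠂⠂⠂⠂⠂⠂⠀
⠀⠀⠀⠿⠿⠂⠂⠂⠂⠀
⠀⠀⠀⠿⠿⣾⠂⠂⠂⠀
⠀⠀⠀⠿⠿⠂⠂⠂⠂⠀
⠀⠀⠀⠿⠿⠶⠂⠂⠀⠀
⠀⠀⠀⠀⠀⠀⠀⠀⠀⠀
⠀⠀⠀⠀⠀⠀⠀⠀⠀⠀

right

⠀⠀⠀⠀⠀⠀⠀⠀⠀⠀
⠀⠀⠀⠀⠀⠀⠀⠀⠀⠀
⠀⠀⠿⠿⠿⠿⠿⠿⠀⠀
⠀⠀⠂⠂⠂⠂⠂⠂⠀⠀
⠀⠀⠿⠿⠂⠂⠂⠂⠀⠀
⠀⠀⠿⠿⠂⣾⠂⠂⠀⠀
⠀⠀⠿⠿⠂⠂⠂⠂⠀⠀
⠀⠀⠿⠿⠶⠂⠂⠂⠀⠀
⠀⠀⠀⠀⠀⠀⠀⠀⠀⠀
⠀⠀⠀⠀⠀⠀⠀⠀⠀⠀

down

⠀⠀⠀⠀⠀⠀⠀⠀⠀⠀
⠀⠀⠿⠿⠿⠿⠿⠿⠀⠀
⠀⠀⠂⠂⠂⠂⠂⠂⠀⠀
⠀⠀⠿⠿⠂⠂⠂⠂⠀⠀
⠀⠀⠿⠿⠂⠂⠂⠂⠀⠀
⠀⠀⠿⠿⠂⣾⠂⠂⠀⠀
⠀⠀⠿⠿⠶⠂⠂⠂⠀⠀
⠀⠀⠀⠿⠂⠂⠂⠛⠀⠀
⠀⠀⠀⠀⠀⠀⠀⠀⠀⠀
⠀⠀⠀⠀⠀⠀⠀⠀⠀⠀

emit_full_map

⠿⠿⠿⠿⠿⠿
⠂⠂⠂⠂⠂⠂
⠿⠿⠂⠂⠂⠂
⠿⠿⠂⠂⠂⠂
⠿⠿⠂⣾⠂⠂
⠿⠿⠶⠂⠂⠂
⠀⠿⠂⠂⠂⠛

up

⠀⠀⠀⠀⠀⠀⠀⠀⠀⠀
⠀⠀⠀⠀⠀⠀⠀⠀⠀⠀
⠀⠀⠿⠿⠿⠿⠿⠿⠀⠀
⠀⠀⠂⠂⠂⠂⠂⠂⠀⠀
⠀⠀⠿⠿⠂⠂⠂⠂⠀⠀
⠀⠀⠿⠿⠂⣾⠂⠂⠀⠀
⠀⠀⠿⠿⠂⠂⠂⠂⠀⠀
⠀⠀⠿⠿⠶⠂⠂⠂⠀⠀
⠀⠀⠀⠿⠂⠂⠂⠛⠀⠀
⠀⠀⠀⠀⠀⠀⠀⠀⠀⠀

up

⠿⠿⠿⠿⠿⠿⠿⠿⠿⠿
⠀⠀⠀⠀⠀⠀⠀⠀⠀⠀
⠀⠀⠀⠀⠀⠀⠀⠀⠀⠀
⠀⠀⠿⠿⠿⠿⠿⠿⠀⠀
⠀⠀⠂⠂⠂⠂⠂⠂⠀⠀
⠀⠀⠿⠿⠂⣾⠂⠂⠀⠀
⠀⠀⠿⠿⠂⠂⠂⠂⠀⠀
⠀⠀⠿⠿⠂⠂⠂⠂⠀⠀
⠀⠀⠿⠿⠶⠂⠂⠂⠀⠀
⠀⠀⠀⠿⠂⠂⠂⠛⠀⠀

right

⠿⠿⠿⠿⠿⠿⠿⠿⠿⠿
⠀⠀⠀⠀⠀⠀⠀⠀⠀⠀
⠀⠀⠀⠀⠀⠀⠀⠀⠀⠀
⠀⠿⠿⠿⠿⠿⠿⠿⠀⠀
⠀⠂⠂⠂⠂⠂⠂⠂⠀⠀
⠀⠿⠿⠂⠂⣾⠂⠂⠀⠀
⠀⠿⠿⠂⠂⠂⠂⠂⠀⠀
⠀⠿⠿⠂⠂⠂⠂⠂⠀⠀
⠀⠿⠿⠶⠂⠂⠂⠀⠀⠀
⠀⠀⠿⠂⠂⠂⠛⠀⠀⠀

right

⠿⠿⠿⠿⠿⠿⠿⠿⠿⠿
⠀⠀⠀⠀⠀⠀⠀⠀⠀⠀
⠀⠀⠀⠀⠀⠀⠀⠀⠀⠀
⠿⠿⠿⠿⠿⠿⠿⠿⠀⠀
⠂⠂⠂⠂⠂⠂⠂⠂⠀⠀
⠿⠿⠂⠂⠂⣾⠂⠂⠀⠀
⠿⠿⠂⠂⠂⠂⠂⠂⠀⠀
⠿⠿⠂⠂⠂⠂⠂⠂⠀⠀
⠿⠿⠶⠂⠂⠂⠀⠀⠀⠀
⠀⠿⠂⠂⠂⠛⠀⠀⠀⠀

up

⠿⠿⠿⠿⠿⠿⠿⠿⠿⠿
⠿⠿⠿⠿⠿⠿⠿⠿⠿⠿
⠀⠀⠀⠀⠀⠀⠀⠀⠀⠀
⠀⠀⠀⠿⠿⠿⠿⠿⠀⠀
⠿⠿⠿⠿⠿⠿⠿⠿⠀⠀
⠂⠂⠂⠂⠂⣾⠂⠂⠀⠀
⠿⠿⠂⠂⠂⠂⠂⠂⠀⠀
⠿⠿⠂⠂⠂⠂⠂⠂⠀⠀
⠿⠿⠂⠂⠂⠂⠂⠂⠀⠀
⠿⠿⠶⠂⠂⠂⠀⠀⠀⠀

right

⠿⠿⠿⠿⠿⠿⠿⠿⠿⠿
⠿⠿⠿⠿⠿⠿⠿⠿⠿⠿
⠀⠀⠀⠀⠀⠀⠀⠀⠀⠀
⠀⠀⠿⠿⠿⠿⠿⠿⠀⠀
⠿⠿⠿⠿⠿⠿⠿⠿⠀⠀
⠂⠂⠂⠂⠂⣾⠂⠂⠀⠀
⠿⠂⠂⠂⠂⠂⠂⠿⠀⠀
⠿⠂⠂⠂⠂⠂⠂⠿⠀⠀
⠿⠂⠂⠂⠂⠂⠂⠀⠀⠀
⠿⠶⠂⠂⠂⠀⠀⠀⠀⠀

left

⠿⠿⠿⠿⠿⠿⠿⠿⠿⠿
⠿⠿⠿⠿⠿⠿⠿⠿⠿⠿
⠀⠀⠀⠀⠀⠀⠀⠀⠀⠀
⠀⠀⠀⠿⠿⠿⠿⠿⠿⠀
⠿⠿⠿⠿⠿⠿⠿⠿⠿⠀
⠂⠂⠂⠂⠂⣾⠂⠂⠂⠀
⠿⠿⠂⠂⠂⠂⠂⠂⠿⠀
⠿⠿⠂⠂⠂⠂⠂⠂⠿⠀
⠿⠿⠂⠂⠂⠂⠂⠂⠀⠀
⠿⠿⠶⠂⠂⠂⠀⠀⠀⠀

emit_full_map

⠀⠀⠀⠿⠿⠿⠿⠿⠿
⠿⠿⠿⠿⠿⠿⠿⠿⠿
⠂⠂⠂⠂⠂⣾⠂⠂⠂
⠿⠿⠂⠂⠂⠂⠂⠂⠿
⠿⠿⠂⠂⠂⠂⠂⠂⠿
⠿⠿⠂⠂⠂⠂⠂⠂⠀
⠿⠿⠶⠂⠂⠂⠀⠀⠀
⠀⠿⠂⠂⠂⠛⠀⠀⠀

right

⠿⠿⠿⠿⠿⠿⠿⠿⠿⠿
⠿⠿⠿⠿⠿⠿⠿⠿⠿⠿
⠀⠀⠀⠀⠀⠀⠀⠀⠀⠀
⠀⠀⠿⠿⠿⠿⠿⠿⠀⠀
⠿⠿⠿⠿⠿⠿⠿⠿⠀⠀
⠂⠂⠂⠂⠂⣾⠂⠂⠀⠀
⠿⠂⠂⠂⠂⠂⠂⠿⠀⠀
⠿⠂⠂⠂⠂⠂⠂⠿⠀⠀
⠿⠂⠂⠂⠂⠂⠂⠀⠀⠀
⠿⠶⠂⠂⠂⠀⠀⠀⠀⠀

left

⠿⠿⠿⠿⠿⠿⠿⠿⠿⠿
⠿⠿⠿⠿⠿⠿⠿⠿⠿⠿
⠀⠀⠀⠀⠀⠀⠀⠀⠀⠀
⠀⠀⠀⠿⠿⠿⠿⠿⠿⠀
⠿⠿⠿⠿⠿⠿⠿⠿⠿⠀
⠂⠂⠂⠂⠂⣾⠂⠂⠂⠀
⠿⠿⠂⠂⠂⠂⠂⠂⠿⠀
⠿⠿⠂⠂⠂⠂⠂⠂⠿⠀
⠿⠿⠂⠂⠂⠂⠂⠂⠀⠀
⠿⠿⠶⠂⠂⠂⠀⠀⠀⠀

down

⠿⠿⠿⠿⠿⠿⠿⠿⠿⠿
⠀⠀⠀⠀⠀⠀⠀⠀⠀⠀
⠀⠀⠀⠿⠿⠿⠿⠿⠿⠀
⠿⠿⠿⠿⠿⠿⠿⠿⠿⠀
⠂⠂⠂⠂⠂⠂⠂⠂⠂⠀
⠿⠿⠂⠂⠂⣾⠂⠂⠿⠀
⠿⠿⠂⠂⠂⠂⠂⠂⠿⠀
⠿⠿⠂⠂⠂⠂⠂⠂⠀⠀
⠿⠿⠶⠂⠂⠂⠀⠀⠀⠀
⠀⠿⠂⠂⠂⠛⠀⠀⠀⠀

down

⠀⠀⠀⠀⠀⠀⠀⠀⠀⠀
⠀⠀⠀⠿⠿⠿⠿⠿⠿⠀
⠿⠿⠿⠿⠿⠿⠿⠿⠿⠀
⠂⠂⠂⠂⠂⠂⠂⠂⠂⠀
⠿⠿⠂⠂⠂⠂⠂⠂⠿⠀
⠿⠿⠂⠂⠂⣾⠂⠂⠿⠀
⠿⠿⠂⠂⠂⠂⠂⠂⠀⠀
⠿⠿⠶⠂⠂⠂⠂⠂⠀⠀
⠀⠿⠂⠂⠂⠛⠀⠀⠀⠀
⠀⠀⠀⠀⠀⠀⠀⠀⠀⠀

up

⠿⠿⠿⠿⠿⠿⠿⠿⠿⠿
⠀⠀⠀⠀⠀⠀⠀⠀⠀⠀
⠀⠀⠀⠿⠿⠿⠿⠿⠿⠀
⠿⠿⠿⠿⠿⠿⠿⠿⠿⠀
⠂⠂⠂⠂⠂⠂⠂⠂⠂⠀
⠿⠿⠂⠂⠂⣾⠂⠂⠿⠀
⠿⠿⠂⠂⠂⠂⠂⠂⠿⠀
⠿⠿⠂⠂⠂⠂⠂⠂⠀⠀
⠿⠿⠶⠂⠂⠂⠂⠂⠀⠀
⠀⠿⠂⠂⠂⠛⠀⠀⠀⠀

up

⠿⠿⠿⠿⠿⠿⠿⠿⠿⠿
⠿⠿⠿⠿⠿⠿⠿⠿⠿⠿
⠀⠀⠀⠀⠀⠀⠀⠀⠀⠀
⠀⠀⠀⠿⠿⠿⠿⠿⠿⠀
⠿⠿⠿⠿⠿⠿⠿⠿⠿⠀
⠂⠂⠂⠂⠂⣾⠂⠂⠂⠀
⠿⠿⠂⠂⠂⠂⠂⠂⠿⠀
⠿⠿⠂⠂⠂⠂⠂⠂⠿⠀
⠿⠿⠂⠂⠂⠂⠂⠂⠀⠀
⠿⠿⠶⠂⠂⠂⠂⠂⠀⠀

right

⠿⠿⠿⠿⠿⠿⠿⠿⠿⠿
⠿⠿⠿⠿⠿⠿⠿⠿⠿⠿
⠀⠀⠀⠀⠀⠀⠀⠀⠀⠀
⠀⠀⠿⠿⠿⠿⠿⠿⠀⠀
⠿⠿⠿⠿⠿⠿⠿⠿⠀⠀
⠂⠂⠂⠂⠂⣾⠂⠂⠀⠀
⠿⠂⠂⠂⠂⠂⠂⠿⠀⠀
⠿⠂⠂⠂⠂⠂⠂⠿⠀⠀
⠿⠂⠂⠂⠂⠂⠂⠀⠀⠀
⠿⠶⠂⠂⠂⠂⠂⠀⠀⠀

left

⠿⠿⠿⠿⠿⠿⠿⠿⠿⠿
⠿⠿⠿⠿⠿⠿⠿⠿⠿⠿
⠀⠀⠀⠀⠀⠀⠀⠀⠀⠀
⠀⠀⠀⠿⠿⠿⠿⠿⠿⠀
⠿⠿⠿⠿⠿⠿⠿⠿⠿⠀
⠂⠂⠂⠂⠂⣾⠂⠂⠂⠀
⠿⠿⠂⠂⠂⠂⠂⠂⠿⠀
⠿⠿⠂⠂⠂⠂⠂⠂⠿⠀
⠿⠿⠂⠂⠂⠂⠂⠂⠀⠀
⠿⠿⠶⠂⠂⠂⠂⠂⠀⠀

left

⠿⠿⠿⠿⠿⠿⠿⠿⠿⠿
⠿⠿⠿⠿⠿⠿⠿⠿⠿⠿
⠀⠀⠀⠀⠀⠀⠀⠀⠀⠀
⠀⠀⠀⠿⠿⠿⠿⠿⠿⠿
⠀⠿⠿⠿⠿⠿⠿⠿⠿⠿
⠀⠂⠂⠂⠂⣾⠂⠂⠂⠂
⠀⠿⠿⠂⠂⠂⠂⠂⠂⠿
⠀⠿⠿⠂⠂⠂⠂⠂⠂⠿
⠀⠿⠿⠂⠂⠂⠂⠂⠂⠀
⠀⠿⠿⠶⠂⠂⠂⠂⠂⠀

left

⠿⠿⠿⠿⠿⠿⠿⠿⠿⠿
⠿⠿⠿⠿⠿⠿⠿⠿⠿⠿
⠀⠀⠀⠀⠀⠀⠀⠀⠀⠀
⠀⠀⠀⠿⠿⠿⠿⠿⠿⠿
⠀⠀⠿⠿⠿⠿⠿⠿⠿⠿
⠀⠀⠂⠂⠂⣾⠂⠂⠂⠂
⠀⠀⠿⠿⠂⠂⠂⠂⠂⠂
⠀⠀⠿⠿⠂⠂⠂⠂⠂⠂
⠀⠀⠿⠿⠂⠂⠂⠂⠂⠂
⠀⠀⠿⠿⠶⠂⠂⠂⠂⠂

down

⠿⠿⠿⠿⠿⠿⠿⠿⠿⠿
⠀⠀⠀⠀⠀⠀⠀⠀⠀⠀
⠀⠀⠀⠿⠿⠿⠿⠿⠿⠿
⠀⠀⠿⠿⠿⠿⠿⠿⠿⠿
⠀⠀⠂⠂⠂⠂⠂⠂⠂⠂
⠀⠀⠿⠿⠂⣾⠂⠂⠂⠂
⠀⠀⠿⠿⠂⠂⠂⠂⠂⠂
⠀⠀⠿⠿⠂⠂⠂⠂⠂⠂
⠀⠀⠿⠿⠶⠂⠂⠂⠂⠂
⠀⠀⠀⠿⠂⠂⠂⠛⠀⠀

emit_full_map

⠀⠿⠿⠿⠿⠿⠿⠿⠿
⠿⠿⠿⠿⠿⠿⠿⠿⠿
⠂⠂⠂⠂⠂⠂⠂⠂⠂
⠿⠿⠂⣾⠂⠂⠂⠂⠿
⠿⠿⠂⠂⠂⠂⠂⠂⠿
⠿⠿⠂⠂⠂⠂⠂⠂⠀
⠿⠿⠶⠂⠂⠂⠂⠂⠀
⠀⠿⠂⠂⠂⠛⠀⠀⠀

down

⠀⠀⠀⠀⠀⠀⠀⠀⠀⠀
⠀⠀⠀⠿⠿⠿⠿⠿⠿⠿
⠀⠀⠿⠿⠿⠿⠿⠿⠿⠿
⠀⠀⠂⠂⠂⠂⠂⠂⠂⠂
⠀⠀⠿⠿⠂⠂⠂⠂⠂⠂
⠀⠀⠿⠿⠂⣾⠂⠂⠂⠂
⠀⠀⠿⠿⠂⠂⠂⠂⠂⠂
⠀⠀⠿⠿⠶⠂⠂⠂⠂⠂
⠀⠀⠀⠿⠂⠂⠂⠛⠀⠀
⠀⠀⠀⠀⠀⠀⠀⠀⠀⠀

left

⠀⠀⠀⠀⠀⠀⠀⠀⠀⠀
⠀⠀⠀⠀⠿⠿⠿⠿⠿⠿
⠀⠀⠀⠿⠿⠿⠿⠿⠿⠿
⠀⠀⠀⠂⠂⠂⠂⠂⠂⠂
⠀⠀⠀⠿⠿⠂⠂⠂⠂⠂
⠀⠀⠀⠿⠿⣾⠂⠂⠂⠂
⠀⠀⠀⠿⠿⠂⠂⠂⠂⠂
⠀⠀⠀⠿⠿⠶⠂⠂⠂⠂
⠀⠀⠀⠀⠿⠂⠂⠂⠛⠀
⠀⠀⠀⠀⠀⠀⠀⠀⠀⠀

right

⠀⠀⠀⠀⠀⠀⠀⠀⠀⠀
⠀⠀⠀⠿⠿⠿⠿⠿⠿⠿
⠀⠀⠿⠿⠿⠿⠿⠿⠿⠿
⠀⠀⠂⠂⠂⠂⠂⠂⠂⠂
⠀⠀⠿⠿⠂⠂⠂⠂⠂⠂
⠀⠀⠿⠿⠂⣾⠂⠂⠂⠂
⠀⠀⠿⠿⠂⠂⠂⠂⠂⠂
⠀⠀⠿⠿⠶⠂⠂⠂⠂⠂
⠀⠀⠀⠿⠂⠂⠂⠛⠀⠀
⠀⠀⠀⠀⠀⠀⠀⠀⠀⠀

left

⠀⠀⠀⠀⠀⠀⠀⠀⠀⠀
⠀⠀⠀⠀⠿⠿⠿⠿⠿⠿
⠀⠀⠀⠿⠿⠿⠿⠿⠿⠿
⠀⠀⠀⠂⠂⠂⠂⠂⠂⠂
⠀⠀⠀⠿⠿⠂⠂⠂⠂⠂
⠀⠀⠀⠿⠿⣾⠂⠂⠂⠂
⠀⠀⠀⠿⠿⠂⠂⠂⠂⠂
⠀⠀⠀⠿⠿⠶⠂⠂⠂⠂
⠀⠀⠀⠀⠿⠂⠂⠂⠛⠀
⠀⠀⠀⠀⠀⠀⠀⠀⠀⠀

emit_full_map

⠀⠿⠿⠿⠿⠿⠿⠿⠿
⠿⠿⠿⠿⠿⠿⠿⠿⠿
⠂⠂⠂⠂⠂⠂⠂⠂⠂
⠿⠿⠂⠂⠂⠂⠂⠂⠿
⠿⠿⣾⠂⠂⠂⠂⠂⠿
⠿⠿⠂⠂⠂⠂⠂⠂⠀
⠿⠿⠶⠂⠂⠂⠂⠂⠀
⠀⠿⠂⠂⠂⠛⠀⠀⠀


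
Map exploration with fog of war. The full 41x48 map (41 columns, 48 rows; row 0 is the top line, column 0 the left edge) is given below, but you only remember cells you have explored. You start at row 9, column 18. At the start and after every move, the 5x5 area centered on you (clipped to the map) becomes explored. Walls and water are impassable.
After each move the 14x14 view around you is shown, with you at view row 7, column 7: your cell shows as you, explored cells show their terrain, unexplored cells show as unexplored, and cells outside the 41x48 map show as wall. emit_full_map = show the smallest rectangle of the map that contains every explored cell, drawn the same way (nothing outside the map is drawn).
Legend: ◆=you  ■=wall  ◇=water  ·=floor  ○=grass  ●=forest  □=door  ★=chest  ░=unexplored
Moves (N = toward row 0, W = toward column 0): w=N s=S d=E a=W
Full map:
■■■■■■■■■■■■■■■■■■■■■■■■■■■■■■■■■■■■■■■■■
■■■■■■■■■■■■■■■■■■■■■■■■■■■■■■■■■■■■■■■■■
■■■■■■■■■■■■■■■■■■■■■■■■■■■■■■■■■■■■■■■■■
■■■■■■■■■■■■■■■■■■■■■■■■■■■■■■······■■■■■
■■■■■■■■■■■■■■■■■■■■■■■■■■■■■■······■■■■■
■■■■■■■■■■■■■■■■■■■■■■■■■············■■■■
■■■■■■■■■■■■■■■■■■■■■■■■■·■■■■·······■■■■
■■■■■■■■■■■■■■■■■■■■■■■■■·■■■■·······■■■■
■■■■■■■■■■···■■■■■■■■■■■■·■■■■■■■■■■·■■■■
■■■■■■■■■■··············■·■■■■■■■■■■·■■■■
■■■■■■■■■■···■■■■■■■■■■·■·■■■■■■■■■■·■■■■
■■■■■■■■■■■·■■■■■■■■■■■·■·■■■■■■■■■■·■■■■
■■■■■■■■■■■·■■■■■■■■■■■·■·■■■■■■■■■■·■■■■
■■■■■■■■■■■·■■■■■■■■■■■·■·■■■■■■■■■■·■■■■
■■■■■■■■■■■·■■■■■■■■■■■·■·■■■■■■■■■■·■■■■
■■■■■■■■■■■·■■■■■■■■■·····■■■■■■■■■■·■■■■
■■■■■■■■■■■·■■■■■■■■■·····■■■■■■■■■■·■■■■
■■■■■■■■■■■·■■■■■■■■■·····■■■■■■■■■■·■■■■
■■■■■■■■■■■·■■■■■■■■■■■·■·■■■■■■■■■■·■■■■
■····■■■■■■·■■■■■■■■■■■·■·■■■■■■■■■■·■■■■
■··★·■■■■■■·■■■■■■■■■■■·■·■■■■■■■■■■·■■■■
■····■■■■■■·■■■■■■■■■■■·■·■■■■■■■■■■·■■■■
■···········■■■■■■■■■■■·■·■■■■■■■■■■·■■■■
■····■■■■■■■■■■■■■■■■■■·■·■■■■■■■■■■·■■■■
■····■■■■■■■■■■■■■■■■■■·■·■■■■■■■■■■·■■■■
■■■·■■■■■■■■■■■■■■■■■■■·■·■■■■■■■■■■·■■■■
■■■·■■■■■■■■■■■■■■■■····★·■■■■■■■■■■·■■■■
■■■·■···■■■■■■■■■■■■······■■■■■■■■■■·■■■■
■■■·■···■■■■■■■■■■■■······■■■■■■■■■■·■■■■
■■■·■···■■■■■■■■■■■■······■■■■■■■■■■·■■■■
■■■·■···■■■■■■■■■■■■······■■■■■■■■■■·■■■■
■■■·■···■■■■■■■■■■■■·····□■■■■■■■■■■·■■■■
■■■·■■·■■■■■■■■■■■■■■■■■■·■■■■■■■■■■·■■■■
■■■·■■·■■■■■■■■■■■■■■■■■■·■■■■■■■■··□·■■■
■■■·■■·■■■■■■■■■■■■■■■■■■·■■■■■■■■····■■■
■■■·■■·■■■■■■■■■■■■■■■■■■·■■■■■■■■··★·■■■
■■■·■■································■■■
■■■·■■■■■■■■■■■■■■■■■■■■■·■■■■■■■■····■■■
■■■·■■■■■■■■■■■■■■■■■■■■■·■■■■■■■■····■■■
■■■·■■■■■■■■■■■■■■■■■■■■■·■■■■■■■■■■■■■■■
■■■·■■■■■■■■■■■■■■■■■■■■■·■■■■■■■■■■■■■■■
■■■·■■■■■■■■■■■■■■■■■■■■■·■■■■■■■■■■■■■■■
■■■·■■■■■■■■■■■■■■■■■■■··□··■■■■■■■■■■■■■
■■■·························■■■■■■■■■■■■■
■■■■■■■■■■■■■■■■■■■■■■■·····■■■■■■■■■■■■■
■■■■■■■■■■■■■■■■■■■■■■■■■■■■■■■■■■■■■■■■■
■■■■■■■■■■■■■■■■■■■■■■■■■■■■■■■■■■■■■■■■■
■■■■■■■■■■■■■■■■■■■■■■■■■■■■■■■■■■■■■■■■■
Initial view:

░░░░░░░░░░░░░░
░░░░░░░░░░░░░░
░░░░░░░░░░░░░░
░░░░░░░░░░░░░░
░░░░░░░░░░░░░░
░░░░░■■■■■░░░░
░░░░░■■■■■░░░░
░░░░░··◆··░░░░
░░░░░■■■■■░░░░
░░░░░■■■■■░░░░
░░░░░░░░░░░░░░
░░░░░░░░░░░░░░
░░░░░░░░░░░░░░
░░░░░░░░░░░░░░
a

░░░░░░░░░░░░░░
░░░░░░░░░░░░░░
░░░░░░░░░░░░░░
░░░░░░░░░░░░░░
░░░░░░░░░░░░░░
░░░░░■■■■■■░░░
░░░░░■■■■■■░░░
░░░░░··◆···░░░
░░░░░■■■■■■░░░
░░░░░■■■■■■░░░
░░░░░░░░░░░░░░
░░░░░░░░░░░░░░
░░░░░░░░░░░░░░
░░░░░░░░░░░░░░

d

░░░░░░░░░░░░░░
░░░░░░░░░░░░░░
░░░░░░░░░░░░░░
░░░░░░░░░░░░░░
░░░░░░░░░░░░░░
░░░░■■■■■■░░░░
░░░░■■■■■■░░░░
░░░░···◆··░░░░
░░░░■■■■■■░░░░
░░░░■■■■■■░░░░
░░░░░░░░░░░░░░
░░░░░░░░░░░░░░
░░░░░░░░░░░░░░
░░░░░░░░░░░░░░

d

░░░░░░░░░░░░░░
░░░░░░░░░░░░░░
░░░░░░░░░░░░░░
░░░░░░░░░░░░░░
░░░░░░░░░░░░░░
░░░■■■■■■■░░░░
░░░■■■■■■■░░░░
░░░····◆··░░░░
░░░■■■■■■■░░░░
░░░■■■■■■■░░░░
░░░░░░░░░░░░░░
░░░░░░░░░░░░░░
░░░░░░░░░░░░░░
░░░░░░░░░░░░░░

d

░░░░░░░░░░░░░░
░░░░░░░░░░░░░░
░░░░░░░░░░░░░░
░░░░░░░░░░░░░░
░░░░░░░░░░░░░░
░░■■■■■■■■░░░░
░░■■■■■■■■░░░░
░░·····◆··░░░░
░░■■■■■■■■░░░░
░░■■■■■■■■░░░░
░░░░░░░░░░░░░░
░░░░░░░░░░░░░░
░░░░░░░░░░░░░░
░░░░░░░░░░░░░░

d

░░░░░░░░░░░░░░
░░░░░░░░░░░░░░
░░░░░░░░░░░░░░
░░░░░░░░░░░░░░
░░░░░░░░░░░░░░
░■■■■■■■■■░░░░
░■■■■■■■■■░░░░
░······◆··░░░░
░■■■■■■■■·░░░░
░■■■■■■■■·░░░░
░░░░░░░░░░░░░░
░░░░░░░░░░░░░░
░░░░░░░░░░░░░░
░░░░░░░░░░░░░░

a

░░░░░░░░░░░░░░
░░░░░░░░░░░░░░
░░░░░░░░░░░░░░
░░░░░░░░░░░░░░
░░░░░░░░░░░░░░
░░■■■■■■■■■░░░
░░■■■■■■■■■░░░
░░·····◆···░░░
░░■■■■■■■■·░░░
░░■■■■■■■■·░░░
░░░░░░░░░░░░░░
░░░░░░░░░░░░░░
░░░░░░░░░░░░░░
░░░░░░░░░░░░░░

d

░░░░░░░░░░░░░░
░░░░░░░░░░░░░░
░░░░░░░░░░░░░░
░░░░░░░░░░░░░░
░░░░░░░░░░░░░░
░■■■■■■■■■░░░░
░■■■■■■■■■░░░░
░······◆··░░░░
░■■■■■■■■·░░░░
░■■■■■■■■·░░░░
░░░░░░░░░░░░░░
░░░░░░░░░░░░░░
░░░░░░░░░░░░░░
░░░░░░░░░░░░░░

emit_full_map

■■■■■■■■■
■■■■■■■■■
······◆··
■■■■■■■■·
■■■■■■■■·

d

░░░░░░░░░░░░░░
░░░░░░░░░░░░░░
░░░░░░░░░░░░░░
░░░░░░░░░░░░░░
░░░░░░░░░░░░░░
■■■■■■■■■■░░░░
■■■■■■■■■■░░░░
·······◆·■░░░░
■■■■■■■■·■░░░░
■■■■■■■■·■░░░░
░░░░░░░░░░░░░░
░░░░░░░░░░░░░░
░░░░░░░░░░░░░░
░░░░░░░░░░░░░░

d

░░░░░░░░░░░░░░
░░░░░░░░░░░░░░
░░░░░░░░░░░░░░
░░░░░░░░░░░░░░
░░░░░░░░░░░░░░
■■■■■■■■■·░░░░
■■■■■■■■■·░░░░
·······◆■·░░░░
■■■■■■■·■·░░░░
■■■■■■■·■·░░░░
░░░░░░░░░░░░░░
░░░░░░░░░░░░░░
░░░░░░░░░░░░░░
░░░░░░░░░░░░░░

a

░░░░░░░░░░░░░░
░░░░░░░░░░░░░░
░░░░░░░░░░░░░░
░░░░░░░░░░░░░░
░░░░░░░░░░░░░░
■■■■■■■■■■·░░░
■■■■■■■■■■·░░░
·······◆·■·░░░
■■■■■■■■·■·░░░
■■■■■■■■·■·░░░
░░░░░░░░░░░░░░
░░░░░░░░░░░░░░
░░░░░░░░░░░░░░
░░░░░░░░░░░░░░

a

░░░░░░░░░░░░░░
░░░░░░░░░░░░░░
░░░░░░░░░░░░░░
░░░░░░░░░░░░░░
░░░░░░░░░░░░░░
░■■■■■■■■■■·░░
░■■■■■■■■■■·░░
░······◆··■·░░
░■■■■■■■■·■·░░
░■■■■■■■■·■·░░
░░░░░░░░░░░░░░
░░░░░░░░░░░░░░
░░░░░░░░░░░░░░
░░░░░░░░░░░░░░

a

░░░░░░░░░░░░░░
░░░░░░░░░░░░░░
░░░░░░░░░░░░░░
░░░░░░░░░░░░░░
░░░░░░░░░░░░░░
░░■■■■■■■■■■·░
░░■■■■■■■■■■·░
░░·····◆···■·░
░░■■■■■■■■·■·░
░░■■■■■■■■·■·░
░░░░░░░░░░░░░░
░░░░░░░░░░░░░░
░░░░░░░░░░░░░░
░░░░░░░░░░░░░░

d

░░░░░░░░░░░░░░
░░░░░░░░░░░░░░
░░░░░░░░░░░░░░
░░░░░░░░░░░░░░
░░░░░░░░░░░░░░
░■■■■■■■■■■·░░
░■■■■■■■■■■·░░
░······◆··■·░░
░■■■■■■■■·■·░░
░■■■■■■■■·■·░░
░░░░░░░░░░░░░░
░░░░░░░░░░░░░░
░░░░░░░░░░░░░░
░░░░░░░░░░░░░░

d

░░░░░░░░░░░░░░
░░░░░░░░░░░░░░
░░░░░░░░░░░░░░
░░░░░░░░░░░░░░
░░░░░░░░░░░░░░
■■■■■■■■■■·░░░
■■■■■■■■■■·░░░
·······◆·■·░░░
■■■■■■■■·■·░░░
■■■■■■■■·■·░░░
░░░░░░░░░░░░░░
░░░░░░░░░░░░░░
░░░░░░░░░░░░░░
░░░░░░░░░░░░░░

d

░░░░░░░░░░░░░░
░░░░░░░░░░░░░░
░░░░░░░░░░░░░░
░░░░░░░░░░░░░░
░░░░░░░░░░░░░░
■■■■■■■■■·░░░░
■■■■■■■■■·░░░░
·······◆■·░░░░
■■■■■■■·■·░░░░
■■■■■■■·■·░░░░
░░░░░░░░░░░░░░
░░░░░░░░░░░░░░
░░░░░░░░░░░░░░
░░░░░░░░░░░░░░

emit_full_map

■■■■■■■■■■·
■■■■■■■■■■·
········◆■·
■■■■■■■■·■·
■■■■■■■■·■·


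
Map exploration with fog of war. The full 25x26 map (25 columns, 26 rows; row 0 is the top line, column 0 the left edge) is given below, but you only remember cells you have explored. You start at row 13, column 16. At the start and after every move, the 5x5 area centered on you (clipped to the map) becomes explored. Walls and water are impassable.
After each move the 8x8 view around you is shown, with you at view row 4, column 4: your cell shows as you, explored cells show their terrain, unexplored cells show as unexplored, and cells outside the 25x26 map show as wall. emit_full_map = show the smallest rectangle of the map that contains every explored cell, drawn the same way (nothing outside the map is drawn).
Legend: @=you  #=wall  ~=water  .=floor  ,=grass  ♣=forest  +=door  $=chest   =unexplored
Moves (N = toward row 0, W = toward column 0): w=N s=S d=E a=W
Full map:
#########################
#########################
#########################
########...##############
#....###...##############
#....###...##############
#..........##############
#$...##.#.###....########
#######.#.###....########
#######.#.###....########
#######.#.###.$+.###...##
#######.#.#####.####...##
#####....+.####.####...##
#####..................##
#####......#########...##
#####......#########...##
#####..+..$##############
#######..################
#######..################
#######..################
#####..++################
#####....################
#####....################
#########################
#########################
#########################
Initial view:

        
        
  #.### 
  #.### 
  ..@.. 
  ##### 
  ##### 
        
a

        
        
  ##.###
  ##.###
  ..@...
  ######
  ######
        

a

        
        
  ###.##
  ###.##
  ..@...
  ######
  ######
        

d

        
        
 ###.###
 ###.###
 ...@...
 #######
 #######
        

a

        
        
  ###.##
  ###.##
  ..@...
  ######
  ######
        

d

        
        
 ###.###
 ###.###
 ...@...
 #######
 #######
        

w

        
        
  .$+.# 
 ###.###
 ###@###
 .......
 #######
 #######

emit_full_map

 .$+.# 
###.###
###@###
.......
#######
#######

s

        
  .$+.# 
 ###.###
 ###.###
 ...@...
 #######
 #######
        

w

        
        
  .$+.# 
 ###.###
 ###@###
 .......
 #######
 #######

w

        
        
  ....# 
  .$+.# 
 ###@###
 ###.###
 .......
 #######

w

        
        
  ....# 
  ....# 
  .$@.# 
 ###.###
 ###.###
 .......

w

        
        
  ....# 
  ....# 
  ..@.# 
  .$+.# 
 ###.###
 ###.###

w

        
        
  ##### 
  ....# 
  ..@.# 
  ....# 
  .$+.# 
 ###.###

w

        
        
  ##### 
  ##### 
  ..@.# 
  ....# 
  ....# 
  .$+.# 

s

        
  ##### 
  ##### 
  ....# 
  ..@.# 
  ....# 
  .$+.# 
 ###.###

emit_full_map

 ##### 
 ##### 
 ....# 
 ..@.# 
 ....# 
 .$+.# 
###.###
###.###
.......
#######
#######

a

        
   #####
  ######
  #....#
  #.@..#
  #....#
  #.$+.#
  ###.##

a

        
    ####
  ######
  ##....
  ##@...
  ##....
  ##.$+.
   ###.#

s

    ####
  ######
  ##....
  ##....
  ##@...
  ##.$+.
  ####.#
   ###.#

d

   #####
 #######
 ##....#
 ##....#
 ##.@..#
 ##.$+.#
 ####.##
  ###.##

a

    ####
  ######
  ##....
  ##....
  ##@...
  ##.$+.
  ####.#
   ###.#

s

  ######
  ##....
  ##....
  ##....
  ##@$+.
  ####.#
  ####.#
   .....

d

 #######
 ##....#
 ##....#
 ##....#
 ##.@+.#
 ####.##
 ####.##
  ......

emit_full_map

  ##### 
####### 
##....# 
##....# 
##....# 
##.@+.# 
####.###
####.###
 .......
 #######
 #######


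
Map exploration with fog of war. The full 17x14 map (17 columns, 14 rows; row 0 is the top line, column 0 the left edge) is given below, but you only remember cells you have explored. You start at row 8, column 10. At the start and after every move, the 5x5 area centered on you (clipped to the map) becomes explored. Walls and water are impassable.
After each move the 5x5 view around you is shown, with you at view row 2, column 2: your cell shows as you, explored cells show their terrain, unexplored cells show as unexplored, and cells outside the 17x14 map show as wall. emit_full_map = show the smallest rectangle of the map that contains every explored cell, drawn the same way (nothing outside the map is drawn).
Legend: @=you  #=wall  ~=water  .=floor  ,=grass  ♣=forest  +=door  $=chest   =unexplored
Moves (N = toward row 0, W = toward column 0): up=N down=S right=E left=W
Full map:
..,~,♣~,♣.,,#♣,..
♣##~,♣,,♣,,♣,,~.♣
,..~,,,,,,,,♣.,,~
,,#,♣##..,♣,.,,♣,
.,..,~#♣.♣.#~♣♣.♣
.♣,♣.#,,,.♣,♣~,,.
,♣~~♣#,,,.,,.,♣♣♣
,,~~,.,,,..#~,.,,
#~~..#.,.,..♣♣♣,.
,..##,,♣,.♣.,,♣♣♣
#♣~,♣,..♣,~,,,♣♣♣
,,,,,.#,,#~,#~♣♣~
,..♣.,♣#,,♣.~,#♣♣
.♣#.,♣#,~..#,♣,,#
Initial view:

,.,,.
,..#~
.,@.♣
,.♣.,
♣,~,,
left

,,.,,
,,..#
,.@..
♣,.♣.
.♣,~,

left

,,,.,
,,,..
.,@,.
,♣,.♣
..♣,~

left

#,,,.
.,,,.
#.@.,
,,♣,.
,..♣,

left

♣#,,,
,.,,,
.#@,.
#,,♣,
♣,..♣

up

.#,,,
♣#,,,
,.@,,
.#.,.
#,,♣,

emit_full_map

.#,,,    
♣#,,,.,,.
,.@,,..#~
.#.,.,..♣
#,,♣,.♣.,
♣,..♣,~,,

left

♣.#,,
~♣#,,
~,@,,
..#.,
##,,♣

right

.#,,,
♣#,,,
,.@,,
.#.,.
#,,♣,

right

#,,,.
#,,,.
.,@,.
#.,.,
,,♣,.


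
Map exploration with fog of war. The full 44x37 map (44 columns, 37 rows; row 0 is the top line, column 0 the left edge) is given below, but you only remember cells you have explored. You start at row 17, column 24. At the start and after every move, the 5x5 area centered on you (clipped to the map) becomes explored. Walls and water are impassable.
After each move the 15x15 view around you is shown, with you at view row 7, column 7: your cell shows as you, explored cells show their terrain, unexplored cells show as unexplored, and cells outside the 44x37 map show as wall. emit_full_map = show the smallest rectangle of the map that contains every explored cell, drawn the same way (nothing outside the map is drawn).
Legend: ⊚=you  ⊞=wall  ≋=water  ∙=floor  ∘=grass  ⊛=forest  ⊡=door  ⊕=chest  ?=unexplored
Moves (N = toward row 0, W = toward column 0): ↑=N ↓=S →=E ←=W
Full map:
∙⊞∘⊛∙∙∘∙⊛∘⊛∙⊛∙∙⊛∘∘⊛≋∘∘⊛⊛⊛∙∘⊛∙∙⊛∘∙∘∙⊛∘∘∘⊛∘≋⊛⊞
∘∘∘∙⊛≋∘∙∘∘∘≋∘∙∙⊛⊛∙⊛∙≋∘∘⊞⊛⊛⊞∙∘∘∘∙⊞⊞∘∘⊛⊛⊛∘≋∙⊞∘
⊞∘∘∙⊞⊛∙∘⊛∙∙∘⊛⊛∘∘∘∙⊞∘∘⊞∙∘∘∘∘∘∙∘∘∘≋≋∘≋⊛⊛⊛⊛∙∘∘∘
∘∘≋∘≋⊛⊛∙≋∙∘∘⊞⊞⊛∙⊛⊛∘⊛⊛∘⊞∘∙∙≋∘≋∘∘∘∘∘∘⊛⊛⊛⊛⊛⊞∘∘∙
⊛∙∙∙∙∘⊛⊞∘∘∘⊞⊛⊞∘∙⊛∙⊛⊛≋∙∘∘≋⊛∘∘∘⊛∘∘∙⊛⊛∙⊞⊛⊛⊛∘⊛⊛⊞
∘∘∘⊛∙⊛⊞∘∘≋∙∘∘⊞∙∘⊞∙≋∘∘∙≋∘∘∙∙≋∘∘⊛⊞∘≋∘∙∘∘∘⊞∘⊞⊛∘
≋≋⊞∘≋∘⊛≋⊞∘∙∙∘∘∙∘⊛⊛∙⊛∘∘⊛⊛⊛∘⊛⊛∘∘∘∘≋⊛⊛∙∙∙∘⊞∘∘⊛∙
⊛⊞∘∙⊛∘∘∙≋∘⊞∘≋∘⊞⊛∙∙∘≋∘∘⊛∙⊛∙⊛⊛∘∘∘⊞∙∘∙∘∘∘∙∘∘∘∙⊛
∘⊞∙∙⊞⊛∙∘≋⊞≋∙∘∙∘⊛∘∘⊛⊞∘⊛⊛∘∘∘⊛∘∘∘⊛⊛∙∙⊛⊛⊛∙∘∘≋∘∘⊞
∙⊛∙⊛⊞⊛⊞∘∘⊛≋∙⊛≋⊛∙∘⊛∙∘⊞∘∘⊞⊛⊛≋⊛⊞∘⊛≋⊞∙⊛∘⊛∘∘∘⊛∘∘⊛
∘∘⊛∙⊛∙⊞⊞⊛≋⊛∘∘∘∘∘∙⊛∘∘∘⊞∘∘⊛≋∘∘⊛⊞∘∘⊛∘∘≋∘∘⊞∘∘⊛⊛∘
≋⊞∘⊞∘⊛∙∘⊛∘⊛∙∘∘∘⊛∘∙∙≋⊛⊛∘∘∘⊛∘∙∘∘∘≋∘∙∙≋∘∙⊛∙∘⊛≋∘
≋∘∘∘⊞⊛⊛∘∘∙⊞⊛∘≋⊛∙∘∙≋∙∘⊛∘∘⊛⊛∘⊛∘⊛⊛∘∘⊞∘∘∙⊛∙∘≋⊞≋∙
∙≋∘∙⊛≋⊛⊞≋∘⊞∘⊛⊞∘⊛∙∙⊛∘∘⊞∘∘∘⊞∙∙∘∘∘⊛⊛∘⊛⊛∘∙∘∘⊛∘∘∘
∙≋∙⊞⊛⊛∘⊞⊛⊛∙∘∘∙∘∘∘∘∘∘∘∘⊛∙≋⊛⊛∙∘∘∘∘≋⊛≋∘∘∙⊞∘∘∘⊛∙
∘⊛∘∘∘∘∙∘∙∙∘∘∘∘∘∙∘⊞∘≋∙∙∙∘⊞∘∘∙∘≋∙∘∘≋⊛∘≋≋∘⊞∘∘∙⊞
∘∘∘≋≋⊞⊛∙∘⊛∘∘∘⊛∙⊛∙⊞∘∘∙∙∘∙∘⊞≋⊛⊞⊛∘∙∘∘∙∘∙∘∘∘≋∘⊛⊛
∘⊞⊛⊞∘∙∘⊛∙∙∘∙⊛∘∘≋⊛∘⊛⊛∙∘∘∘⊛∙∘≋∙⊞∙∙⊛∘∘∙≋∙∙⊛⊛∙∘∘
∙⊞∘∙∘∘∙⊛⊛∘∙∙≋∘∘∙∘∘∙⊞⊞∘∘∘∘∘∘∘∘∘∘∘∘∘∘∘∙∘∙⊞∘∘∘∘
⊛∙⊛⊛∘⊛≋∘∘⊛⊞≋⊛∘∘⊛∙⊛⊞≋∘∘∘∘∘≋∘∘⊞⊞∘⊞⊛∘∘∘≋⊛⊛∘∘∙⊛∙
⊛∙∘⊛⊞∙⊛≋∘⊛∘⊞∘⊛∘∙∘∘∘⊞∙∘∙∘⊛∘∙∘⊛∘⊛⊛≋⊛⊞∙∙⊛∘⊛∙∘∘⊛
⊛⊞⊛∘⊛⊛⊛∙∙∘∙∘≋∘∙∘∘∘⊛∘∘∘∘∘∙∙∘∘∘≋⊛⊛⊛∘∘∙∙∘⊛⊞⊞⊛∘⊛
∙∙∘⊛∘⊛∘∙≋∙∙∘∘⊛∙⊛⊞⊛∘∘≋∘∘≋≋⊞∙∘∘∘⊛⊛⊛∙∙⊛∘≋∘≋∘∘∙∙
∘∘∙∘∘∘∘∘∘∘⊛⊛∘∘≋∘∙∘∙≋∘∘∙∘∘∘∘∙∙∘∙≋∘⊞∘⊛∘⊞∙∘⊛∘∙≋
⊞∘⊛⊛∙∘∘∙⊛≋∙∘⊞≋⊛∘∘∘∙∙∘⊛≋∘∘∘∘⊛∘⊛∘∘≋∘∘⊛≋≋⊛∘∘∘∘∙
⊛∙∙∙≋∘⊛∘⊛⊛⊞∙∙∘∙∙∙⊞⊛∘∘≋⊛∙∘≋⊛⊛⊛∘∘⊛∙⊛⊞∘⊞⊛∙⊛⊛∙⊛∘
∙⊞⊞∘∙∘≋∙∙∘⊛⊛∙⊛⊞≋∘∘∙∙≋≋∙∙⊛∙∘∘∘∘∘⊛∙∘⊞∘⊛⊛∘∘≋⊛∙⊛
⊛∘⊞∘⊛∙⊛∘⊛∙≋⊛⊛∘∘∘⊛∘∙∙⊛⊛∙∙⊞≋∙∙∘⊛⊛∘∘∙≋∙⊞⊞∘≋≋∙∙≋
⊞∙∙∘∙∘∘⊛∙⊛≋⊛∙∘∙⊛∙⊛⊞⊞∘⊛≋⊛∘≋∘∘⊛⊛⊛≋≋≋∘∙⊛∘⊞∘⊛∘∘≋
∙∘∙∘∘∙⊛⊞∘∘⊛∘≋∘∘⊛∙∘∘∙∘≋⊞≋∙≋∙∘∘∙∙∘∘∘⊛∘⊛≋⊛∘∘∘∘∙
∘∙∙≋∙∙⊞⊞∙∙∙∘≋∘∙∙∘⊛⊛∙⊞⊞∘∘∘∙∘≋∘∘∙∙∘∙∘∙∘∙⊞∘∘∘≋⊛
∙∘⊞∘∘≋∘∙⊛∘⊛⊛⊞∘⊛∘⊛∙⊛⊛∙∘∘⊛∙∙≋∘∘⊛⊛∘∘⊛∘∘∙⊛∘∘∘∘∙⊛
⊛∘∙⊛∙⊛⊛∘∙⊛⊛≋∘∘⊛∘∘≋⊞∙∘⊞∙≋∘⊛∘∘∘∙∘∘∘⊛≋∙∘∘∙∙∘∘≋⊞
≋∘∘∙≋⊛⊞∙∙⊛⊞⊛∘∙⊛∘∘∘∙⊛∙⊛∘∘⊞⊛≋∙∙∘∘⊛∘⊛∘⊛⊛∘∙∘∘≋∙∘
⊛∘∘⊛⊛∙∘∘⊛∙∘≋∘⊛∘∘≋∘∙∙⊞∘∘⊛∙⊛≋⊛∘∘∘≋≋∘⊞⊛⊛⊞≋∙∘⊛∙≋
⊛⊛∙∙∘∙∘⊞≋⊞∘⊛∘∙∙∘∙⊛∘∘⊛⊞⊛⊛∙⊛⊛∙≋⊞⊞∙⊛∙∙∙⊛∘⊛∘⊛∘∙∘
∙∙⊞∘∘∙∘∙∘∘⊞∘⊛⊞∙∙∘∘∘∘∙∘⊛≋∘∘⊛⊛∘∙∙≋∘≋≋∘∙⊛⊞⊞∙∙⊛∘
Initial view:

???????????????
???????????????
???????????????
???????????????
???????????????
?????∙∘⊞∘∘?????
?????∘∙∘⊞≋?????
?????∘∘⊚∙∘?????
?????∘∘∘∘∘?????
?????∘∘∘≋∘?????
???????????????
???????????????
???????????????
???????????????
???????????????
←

???????????????
???????????????
???????????????
???????????????
???????????????
?????∙∙∘⊞∘∘????
?????∙∘∙∘⊞≋????
?????∘∘⊚⊛∙∘????
?????∘∘∘∘∘∘????
?????∘∘∘∘≋∘????
???????????????
???????????????
???????????????
???????????????
???????????????

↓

???????????????
???????????????
???????????????
???????????????
?????∙∙∘⊞∘∘????
?????∙∘∙∘⊞≋????
?????∘∘∘⊛∙∘????
?????∘∘⊚∘∘∘????
?????∘∘∘∘≋∘????
?????∘∙∘⊛∘?????
???????????????
???????????????
???????????????
???????????????
???????????????

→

???????????????
???????????????
???????????????
???????????????
????∙∙∘⊞∘∘?????
????∙∘∙∘⊞≋?????
????∘∘∘⊛∙∘?????
????∘∘∘⊚∘∘?????
????∘∘∘∘≋∘?????
????∘∙∘⊛∘∙?????
???????????????
???????????????
???????????????
???????????????
???????????????

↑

???????????????
???????????????
???????????????
???????????????
???????????????
????∙∙∘⊞∘∘?????
????∙∘∙∘⊞≋?????
????∘∘∘⊚∙∘?????
????∘∘∘∘∘∘?????
????∘∘∘∘≋∘?????
????∘∙∘⊛∘∙?????
???????????????
???????????????
???????????????
???????????????

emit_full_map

∙∙∘⊞∘∘
∙∘∙∘⊞≋
∘∘∘⊚∙∘
∘∘∘∘∘∘
∘∘∘∘≋∘
∘∙∘⊛∘∙

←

???????????????
???????????????
???????????????
???????????????
???????????????
?????∙∙∘⊞∘∘????
?????∙∘∙∘⊞≋????
?????∘∘⊚⊛∙∘????
?????∘∘∘∘∘∘????
?????∘∘∘∘≋∘????
?????∘∙∘⊛∘∙????
???????????????
???????????????
???????????????
???????????????

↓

???????????????
???????????????
???????????????
???????????????
?????∙∙∘⊞∘∘????
?????∙∘∙∘⊞≋????
?????∘∘∘⊛∙∘????
?????∘∘⊚∘∘∘????
?????∘∘∘∘≋∘????
?????∘∙∘⊛∘∙????
???????????????
???????????????
???????????????
???????????????
???????????????

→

???????????????
???????????????
???????????????
???????????????
????∙∙∘⊞∘∘?????
????∙∘∙∘⊞≋?????
????∘∘∘⊛∙∘?????
????∘∘∘⊚∘∘?????
????∘∘∘∘≋∘?????
????∘∙∘⊛∘∙?????
???????????????
???????????????
???????????????
???????????????
???????????????

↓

???????????????
???????????????
???????????????
????∙∙∘⊞∘∘?????
????∙∘∙∘⊞≋?????
????∘∘∘⊛∙∘?????
????∘∘∘∘∘∘?????
????∘∘∘⊚≋∘?????
????∘∙∘⊛∘∙?????
?????∘∘∙∙∘?????
???????????????
???????????????
???????????????
???????????????
???????????????

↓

???????????????
???????????????
????∙∙∘⊞∘∘?????
????∙∘∙∘⊞≋?????
????∘∘∘⊛∙∘?????
????∘∘∘∘∘∘?????
????∘∘∘∘≋∘?????
????∘∙∘⊚∘∙?????
?????∘∘∙∙∘?????
?????∘≋≋⊞∙?????
???????????????
???????????????
???????????????
???????????????
???????????????

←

???????????????
???????????????
?????∙∙∘⊞∘∘????
?????∙∘∙∘⊞≋????
?????∘∘∘⊛∙∘????
?????∘∘∘∘∘∘????
?????∘∘∘∘≋∘????
?????∘∙⊚⊛∘∙????
?????∘∘∘∙∙∘????
?????∘∘≋≋⊞∙????
???????????????
???????????????
???????????????
???????????????
???????????????

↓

???????????????
?????∙∙∘⊞∘∘????
?????∙∘∙∘⊞≋????
?????∘∘∘⊛∙∘????
?????∘∘∘∘∘∘????
?????∘∘∘∘≋∘????
?????∘∙∘⊛∘∙????
?????∘∘⊚∙∙∘????
?????∘∘≋≋⊞∙????
?????∘∙∘∘∘?????
???????????????
???????????????
???????????????
???????????????
???????????????

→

???????????????
????∙∙∘⊞∘∘?????
????∙∘∙∘⊞≋?????
????∘∘∘⊛∙∘?????
????∘∘∘∘∘∘?????
????∘∘∘∘≋∘?????
????∘∙∘⊛∘∙?????
????∘∘∘⊚∙∘?????
????∘∘≋≋⊞∙?????
????∘∙∘∘∘∘?????
???????????????
???????????????
???????????????
???????????????
???????????????

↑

???????????????
???????????????
????∙∙∘⊞∘∘?????
????∙∘∙∘⊞≋?????
????∘∘∘⊛∙∘?????
????∘∘∘∘∘∘?????
????∘∘∘∘≋∘?????
????∘∙∘⊚∘∙?????
????∘∘∘∙∙∘?????
????∘∘≋≋⊞∙?????
????∘∙∘∘∘∘?????
???????????????
???????????????
???????????????
???????????????

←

???????????????
???????????????
?????∙∙∘⊞∘∘????
?????∙∘∙∘⊞≋????
?????∘∘∘⊛∙∘????
?????∘∘∘∘∘∘????
?????∘∘∘∘≋∘????
?????∘∙⊚⊛∘∙????
?????∘∘∘∙∙∘????
?????∘∘≋≋⊞∙????
?????∘∙∘∘∘∘????
???????????????
???????????????
???????????????
???????????????

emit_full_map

∙∙∘⊞∘∘
∙∘∙∘⊞≋
∘∘∘⊛∙∘
∘∘∘∘∘∘
∘∘∘∘≋∘
∘∙⊚⊛∘∙
∘∘∘∙∙∘
∘∘≋≋⊞∙
∘∙∘∘∘∘
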